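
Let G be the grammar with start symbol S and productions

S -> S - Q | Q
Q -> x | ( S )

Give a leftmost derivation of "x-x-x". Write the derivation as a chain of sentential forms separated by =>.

S => S-Q   [S -> S - Q]
S-Q => S-Q-Q   [S -> S - Q]
S-Q-Q => Q-Q-Q   [S -> Q]
Q-Q-Q => x-Q-Q   [Q -> x]
x-Q-Q => x-x-Q   [Q -> x]
x-x-Q => x-x-x   [Q -> x]

S=>S-Q=>S-Q-Q=>Q-Q-Q=>x-Q-Q=>x-x-Q=>x-x-x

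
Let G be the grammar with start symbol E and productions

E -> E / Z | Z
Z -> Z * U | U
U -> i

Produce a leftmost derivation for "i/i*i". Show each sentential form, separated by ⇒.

E⇒E/Z⇒Z/Z⇒U/Z⇒i/Z⇒i/Z*U⇒i/U*U⇒i/i*U⇒i/i*i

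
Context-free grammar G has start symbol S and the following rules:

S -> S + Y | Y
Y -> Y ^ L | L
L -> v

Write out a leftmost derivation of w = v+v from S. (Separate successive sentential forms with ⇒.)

S ⇒ S+Y ⇒ Y+Y ⇒ L+Y ⇒ v+Y ⇒ v+L ⇒ v+v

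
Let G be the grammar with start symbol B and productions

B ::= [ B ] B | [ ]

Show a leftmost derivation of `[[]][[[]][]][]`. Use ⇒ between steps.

B ⇒ [B]B ⇒ [[]]B ⇒ [[]][B]B ⇒ [[]][[B]B]B ⇒ [[]][[[]]B]B ⇒ [[]][[[]][]]B ⇒ [[]][[[]][]][]

B ⇒ [B]B   [B ::= [ B ] B]
[B]B ⇒ [[]]B   [B ::= [ ]]
[[]]B ⇒ [[]][B]B   [B ::= [ B ] B]
[[]][B]B ⇒ [[]][[B]B]B   [B ::= [ B ] B]
[[]][[B]B]B ⇒ [[]][[[]]B]B   [B ::= [ ]]
[[]][[[]]B]B ⇒ [[]][[[]][]]B   [B ::= [ ]]
[[]][[[]][]]B ⇒ [[]][[[]][]][]   [B ::= [ ]]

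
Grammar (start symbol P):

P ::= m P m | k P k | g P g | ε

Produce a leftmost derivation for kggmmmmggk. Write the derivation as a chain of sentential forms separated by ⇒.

P ⇒ kPk   [P ::= k P k]
kPk ⇒ kgPgk   [P ::= g P g]
kgPgk ⇒ kggPggk   [P ::= g P g]
kggPggk ⇒ kggmPmggk   [P ::= m P m]
kggmPmggk ⇒ kggmmPmmggk   [P ::= m P m]
kggmmPmmggk ⇒ kggmmmmggk   [P ::= ε]

P⇒kPk⇒kgPgk⇒kggPggk⇒kggmPmggk⇒kggmmPmmggk⇒kggmmmmggk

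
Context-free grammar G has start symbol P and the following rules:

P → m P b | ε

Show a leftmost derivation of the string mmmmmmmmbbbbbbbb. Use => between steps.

P=>mPb=>mmPbb=>mmmPbbb=>mmmmPbbbb=>mmmmmPbbbbb=>mmmmmmPbbbbbb=>mmmmmmmPbbbbbbb=>mmmmmmmmPbbbbbbbb=>mmmmmmmmbbbbbbbb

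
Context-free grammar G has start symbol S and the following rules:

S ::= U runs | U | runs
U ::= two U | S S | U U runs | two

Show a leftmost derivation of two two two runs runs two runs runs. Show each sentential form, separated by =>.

S => U => two U => two U U runs => two two U runs => two two two U runs => two two two U U runs runs => two two two S S U runs runs => two two two runs S U runs runs => two two two runs runs U runs runs => two two two runs runs two runs runs

S => U   [S ::= U]
U => two U   [U ::= two U]
two U => two U U runs   [U ::= U U runs]
two U U runs => two two U runs   [U ::= two]
two two U runs => two two two U runs   [U ::= two U]
two two two U runs => two two two U U runs runs   [U ::= U U runs]
two two two U U runs runs => two two two S S U runs runs   [U ::= S S]
two two two S S U runs runs => two two two runs S U runs runs   [S ::= runs]
two two two runs S U runs runs => two two two runs runs U runs runs   [S ::= runs]
two two two runs runs U runs runs => two two two runs runs two runs runs   [U ::= two]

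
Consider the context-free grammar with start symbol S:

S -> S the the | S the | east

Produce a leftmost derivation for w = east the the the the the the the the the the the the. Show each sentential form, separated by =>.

S => S the => S the the the => S the the the the => S the the the the the the => S the the the the the the the => S the the the the the the the the => S the the the the the the the the the the => S the the the the the the the the the the the the => east the the the the the the the the the the the the

S => S the   [S -> S the]
S the => S the the the   [S -> S the the]
S the the the => S the the the the   [S -> S the]
S the the the the => S the the the the the the   [S -> S the the]
S the the the the the the => S the the the the the the the   [S -> S the]
S the the the the the the the => S the the the the the the the the   [S -> S the]
S the the the the the the the the => S the the the the the the the the the the   [S -> S the the]
S the the the the the the the the the the => S the the the the the the the the the the the the   [S -> S the the]
S the the the the the the the the the the the the => east the the the the the the the the the the the the   [S -> east]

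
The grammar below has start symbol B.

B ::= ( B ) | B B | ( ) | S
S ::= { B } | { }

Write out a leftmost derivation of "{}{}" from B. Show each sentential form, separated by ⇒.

B ⇒ BB   [B ::= B B]
BB ⇒ SB   [B ::= S]
SB ⇒ {}B   [S ::= { }]
{}B ⇒ {}S   [B ::= S]
{}S ⇒ {}{}   [S ::= { }]

B ⇒ BB ⇒ SB ⇒ {}B ⇒ {}S ⇒ {}{}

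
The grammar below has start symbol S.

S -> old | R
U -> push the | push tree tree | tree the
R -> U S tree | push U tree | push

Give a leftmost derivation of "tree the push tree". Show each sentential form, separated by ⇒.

S ⇒ R ⇒ U S tree ⇒ tree the S tree ⇒ tree the R tree ⇒ tree the push tree

S ⇒ R   [S -> R]
R ⇒ U S tree   [R -> U S tree]
U S tree ⇒ tree the S tree   [U -> tree the]
tree the S tree ⇒ tree the R tree   [S -> R]
tree the R tree ⇒ tree the push tree   [R -> push]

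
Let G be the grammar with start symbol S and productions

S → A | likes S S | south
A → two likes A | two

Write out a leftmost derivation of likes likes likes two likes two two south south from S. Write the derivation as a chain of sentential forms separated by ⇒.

S ⇒ likes S S ⇒ likes likes S S S ⇒ likes likes likes S S S S ⇒ likes likes likes A S S S ⇒ likes likes likes two likes A S S S ⇒ likes likes likes two likes two S S S ⇒ likes likes likes two likes two A S S ⇒ likes likes likes two likes two two S S ⇒ likes likes likes two likes two two south S ⇒ likes likes likes two likes two two south south

S ⇒ likes S S   [S → likes S S]
likes S S ⇒ likes likes S S S   [S → likes S S]
likes likes S S S ⇒ likes likes likes S S S S   [S → likes S S]
likes likes likes S S S S ⇒ likes likes likes A S S S   [S → A]
likes likes likes A S S S ⇒ likes likes likes two likes A S S S   [A → two likes A]
likes likes likes two likes A S S S ⇒ likes likes likes two likes two S S S   [A → two]
likes likes likes two likes two S S S ⇒ likes likes likes two likes two A S S   [S → A]
likes likes likes two likes two A S S ⇒ likes likes likes two likes two two S S   [A → two]
likes likes likes two likes two two S S ⇒ likes likes likes two likes two two south S   [S → south]
likes likes likes two likes two two south S ⇒ likes likes likes two likes two two south south   [S → south]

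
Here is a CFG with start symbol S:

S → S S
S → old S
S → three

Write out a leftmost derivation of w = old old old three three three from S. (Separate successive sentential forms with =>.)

S => old S   [S → old S]
old S => old old S   [S → old S]
old old S => old old S S   [S → S S]
old old S S => old old old S S   [S → old S]
old old old S S => old old old S S S   [S → S S]
old old old S S S => old old old three S S   [S → three]
old old old three S S => old old old three three S   [S → three]
old old old three three S => old old old three three three   [S → three]

S => old S => old old S => old old S S => old old old S S => old old old S S S => old old old three S S => old old old three three S => old old old three three three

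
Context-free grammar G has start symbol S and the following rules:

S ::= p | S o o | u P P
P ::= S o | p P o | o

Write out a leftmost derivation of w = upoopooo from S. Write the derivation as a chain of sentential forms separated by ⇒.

S⇒Soo⇒uPPoo⇒upPoPoo⇒upooPoo⇒upooSooo⇒upoopooo

S ⇒ Soo   [S ::= S o o]
Soo ⇒ uPPoo   [S ::= u P P]
uPPoo ⇒ upPoPoo   [P ::= p P o]
upPoPoo ⇒ upooPoo   [P ::= o]
upooPoo ⇒ upooSooo   [P ::= S o]
upooSooo ⇒ upoopooo   [S ::= p]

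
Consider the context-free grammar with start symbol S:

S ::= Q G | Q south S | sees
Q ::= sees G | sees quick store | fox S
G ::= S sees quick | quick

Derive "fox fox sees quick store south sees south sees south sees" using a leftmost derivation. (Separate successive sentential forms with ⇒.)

S ⇒ Q south S   [S ::= Q south S]
Q south S ⇒ fox S south S   [Q ::= fox S]
fox S south S ⇒ fox Q south S south S   [S ::= Q south S]
fox Q south S south S ⇒ fox fox S south S south S   [Q ::= fox S]
fox fox S south S south S ⇒ fox fox Q south S south S south S   [S ::= Q south S]
fox fox Q south S south S south S ⇒ fox fox sees quick store south S south S south S   [Q ::= sees quick store]
fox fox sees quick store south S south S south S ⇒ fox fox sees quick store south sees south S south S   [S ::= sees]
fox fox sees quick store south sees south S south S ⇒ fox fox sees quick store south sees south sees south S   [S ::= sees]
fox fox sees quick store south sees south sees south S ⇒ fox fox sees quick store south sees south sees south sees   [S ::= sees]

S ⇒ Q south S ⇒ fox S south S ⇒ fox Q south S south S ⇒ fox fox S south S south S ⇒ fox fox Q south S south S south S ⇒ fox fox sees quick store south S south S south S ⇒ fox fox sees quick store south sees south S south S ⇒ fox fox sees quick store south sees south sees south S ⇒ fox fox sees quick store south sees south sees south sees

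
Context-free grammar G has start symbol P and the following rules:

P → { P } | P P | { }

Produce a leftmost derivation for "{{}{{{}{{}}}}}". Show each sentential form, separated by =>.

P => {P}   [P → { P }]
{P} => {PP}   [P → P P]
{PP} => {{}P}   [P → { }]
{{}P} => {{}{P}}   [P → { P }]
{{}{P}} => {{}{{P}}}   [P → { P }]
{{}{{P}}} => {{}{{PP}}}   [P → P P]
{{}{{PP}}} => {{}{{{}P}}}   [P → { }]
{{}{{{}P}}} => {{}{{{}{P}}}}   [P → { P }]
{{}{{{}{P}}}} => {{}{{{}{{}}}}}   [P → { }]

P => {P} => {PP} => {{}P} => {{}{P}} => {{}{{P}}} => {{}{{PP}}} => {{}{{{}P}}} => {{}{{{}{P}}}} => {{}{{{}{{}}}}}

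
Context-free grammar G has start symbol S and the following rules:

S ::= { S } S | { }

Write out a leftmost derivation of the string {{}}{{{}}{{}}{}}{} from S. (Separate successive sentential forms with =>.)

S=>{S}S=>{{}}S=>{{}}{S}S=>{{}}{{S}S}S=>{{}}{{{}}S}S=>{{}}{{{}}{S}S}S=>{{}}{{{}}{{}}S}S=>{{}}{{{}}{{}}{}}S=>{{}}{{{}}{{}}{}}{}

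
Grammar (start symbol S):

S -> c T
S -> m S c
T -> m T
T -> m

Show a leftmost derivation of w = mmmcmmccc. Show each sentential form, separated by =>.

S=>mSc=>mmScc=>mmmSccc=>mmmcTccc=>mmmcmTccc=>mmmcmmccc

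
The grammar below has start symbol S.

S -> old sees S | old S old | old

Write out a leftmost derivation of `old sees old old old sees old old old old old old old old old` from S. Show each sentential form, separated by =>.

S => old sees S => old sees old S old => old sees old old S old old => old sees old old old sees S old old => old sees old old old sees old S old old old => old sees old old old sees old old S old old old old => old sees old old old sees old old old S old old old old old => old sees old old old sees old old old old old old old old old

S => old sees S   [S -> old sees S]
old sees S => old sees old S old   [S -> old S old]
old sees old S old => old sees old old S old old   [S -> old S old]
old sees old old S old old => old sees old old old sees S old old   [S -> old sees S]
old sees old old old sees S old old => old sees old old old sees old S old old old   [S -> old S old]
old sees old old old sees old S old old old => old sees old old old sees old old S old old old old   [S -> old S old]
old sees old old old sees old old S old old old old => old sees old old old sees old old old S old old old old old   [S -> old S old]
old sees old old old sees old old old S old old old old old => old sees old old old sees old old old old old old old old old   [S -> old]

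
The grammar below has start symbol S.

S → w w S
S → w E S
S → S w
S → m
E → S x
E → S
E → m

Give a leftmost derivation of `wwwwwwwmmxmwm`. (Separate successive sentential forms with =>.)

S => wES => wSS => wSwS => wwESwS => wwSxSwS => wwwwSxSwS => wwwwwwSxSwS => wwwwwwwESxSwS => wwwwwwwmSxSwS => wwwwwwwmmxSwS => wwwwwwwmmxmwS => wwwwwwwmmxmwm

S => wES   [S → w E S]
wES => wSS   [E → S]
wSS => wSwS   [S → S w]
wSwS => wwESwS   [S → w E S]
wwESwS => wwSxSwS   [E → S x]
wwSxSwS => wwwwSxSwS   [S → w w S]
wwwwSxSwS => wwwwwwSxSwS   [S → w w S]
wwwwwwSxSwS => wwwwwwwESxSwS   [S → w E S]
wwwwwwwESxSwS => wwwwwwwmSxSwS   [E → m]
wwwwwwwmSxSwS => wwwwwwwmmxSwS   [S → m]
wwwwwwwmmxSwS => wwwwwwwmmxmwS   [S → m]
wwwwwwwmmxmwS => wwwwwwwmmxmwm   [S → m]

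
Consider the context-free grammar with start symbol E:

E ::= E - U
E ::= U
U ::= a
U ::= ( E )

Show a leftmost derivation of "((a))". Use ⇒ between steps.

E⇒U⇒(E)⇒(U)⇒((E))⇒((U))⇒((a))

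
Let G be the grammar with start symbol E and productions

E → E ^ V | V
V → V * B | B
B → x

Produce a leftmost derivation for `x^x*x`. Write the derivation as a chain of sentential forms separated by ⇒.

E ⇒ E^V   [E → E ^ V]
E^V ⇒ V^V   [E → V]
V^V ⇒ B^V   [V → B]
B^V ⇒ x^V   [B → x]
x^V ⇒ x^V*B   [V → V * B]
x^V*B ⇒ x^B*B   [V → B]
x^B*B ⇒ x^x*B   [B → x]
x^x*B ⇒ x^x*x   [B → x]

E ⇒ E^V ⇒ V^V ⇒ B^V ⇒ x^V ⇒ x^V*B ⇒ x^B*B ⇒ x^x*B ⇒ x^x*x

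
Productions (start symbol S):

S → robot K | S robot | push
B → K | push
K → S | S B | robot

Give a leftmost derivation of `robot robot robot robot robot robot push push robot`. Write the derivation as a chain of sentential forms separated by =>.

S => S robot => robot K robot => robot S B robot => robot robot K B robot => robot robot robot B robot => robot robot robot K robot => robot robot robot S B robot => robot robot robot S robot B robot => robot robot robot robot K robot B robot => robot robot robot robot robot robot B robot => robot robot robot robot robot robot K robot => robot robot robot robot robot robot S B robot => robot robot robot robot robot robot push B robot => robot robot robot robot robot robot push push robot

S => S robot   [S → S robot]
S robot => robot K robot   [S → robot K]
robot K robot => robot S B robot   [K → S B]
robot S B robot => robot robot K B robot   [S → robot K]
robot robot K B robot => robot robot robot B robot   [K → robot]
robot robot robot B robot => robot robot robot K robot   [B → K]
robot robot robot K robot => robot robot robot S B robot   [K → S B]
robot robot robot S B robot => robot robot robot S robot B robot   [S → S robot]
robot robot robot S robot B robot => robot robot robot robot K robot B robot   [S → robot K]
robot robot robot robot K robot B robot => robot robot robot robot robot robot B robot   [K → robot]
robot robot robot robot robot robot B robot => robot robot robot robot robot robot K robot   [B → K]
robot robot robot robot robot robot K robot => robot robot robot robot robot robot S B robot   [K → S B]
robot robot robot robot robot robot S B robot => robot robot robot robot robot robot push B robot   [S → push]
robot robot robot robot robot robot push B robot => robot robot robot robot robot robot push push robot   [B → push]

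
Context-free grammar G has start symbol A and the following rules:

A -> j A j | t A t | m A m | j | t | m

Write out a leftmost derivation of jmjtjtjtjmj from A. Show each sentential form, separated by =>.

A => jAj   [A -> j A j]
jAj => jmAmj   [A -> m A m]
jmAmj => jmjAjmj   [A -> j A j]
jmjAjmj => jmjtAtjmj   [A -> t A t]
jmjtAtjmj => jmjtjAjtjmj   [A -> j A j]
jmjtjAjtjmj => jmjtjtjtjmj   [A -> t]

A => jAj => jmAmj => jmjAjmj => jmjtAtjmj => jmjtjAjtjmj => jmjtjtjtjmj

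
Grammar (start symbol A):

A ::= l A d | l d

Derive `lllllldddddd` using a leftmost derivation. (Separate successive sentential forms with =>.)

A => lAd => llAdd => lllAddd => llllAdddd => lllllAddddd => lllllldddddd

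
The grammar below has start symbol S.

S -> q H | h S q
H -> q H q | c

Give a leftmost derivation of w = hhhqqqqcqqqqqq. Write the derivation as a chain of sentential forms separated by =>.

S=>hSq=>hhSqq=>hhhSqqq=>hhhqHqqq=>hhhqqHqqqq=>hhhqqqHqqqqq=>hhhqqqqHqqqqqq=>hhhqqqqcqqqqqq

S => hSq   [S -> h S q]
hSq => hhSqq   [S -> h S q]
hhSqq => hhhSqqq   [S -> h S q]
hhhSqqq => hhhqHqqq   [S -> q H]
hhhqHqqq => hhhqqHqqqq   [H -> q H q]
hhhqqHqqqq => hhhqqqHqqqqq   [H -> q H q]
hhhqqqHqqqqq => hhhqqqqHqqqqqq   [H -> q H q]
hhhqqqqHqqqqqq => hhhqqqqcqqqqqq   [H -> c]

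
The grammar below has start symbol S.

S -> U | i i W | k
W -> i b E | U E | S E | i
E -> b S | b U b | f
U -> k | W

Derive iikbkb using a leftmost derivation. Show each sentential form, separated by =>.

S => iiW   [S -> i i W]
iiW => iiUE   [W -> U E]
iiUE => iikE   [U -> k]
iikE => iikbUb   [E -> b U b]
iikbUb => iikbkb   [U -> k]

S => iiW => iiUE => iikE => iikbUb => iikbkb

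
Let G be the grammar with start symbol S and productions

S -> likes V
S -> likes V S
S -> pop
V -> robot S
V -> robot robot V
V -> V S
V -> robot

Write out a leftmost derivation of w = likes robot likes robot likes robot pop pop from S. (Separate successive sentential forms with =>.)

S => likes V S   [S -> likes V S]
likes V S => likes robot S S   [V -> robot S]
likes robot S S => likes robot likes V S   [S -> likes V]
likes robot likes V S => likes robot likes robot S   [V -> robot]
likes robot likes robot S => likes robot likes robot likes V   [S -> likes V]
likes robot likes robot likes V => likes robot likes robot likes V S   [V -> V S]
likes robot likes robot likes V S => likes robot likes robot likes V S S   [V -> V S]
likes robot likes robot likes V S S => likes robot likes robot likes robot S S   [V -> robot]
likes robot likes robot likes robot S S => likes robot likes robot likes robot pop S   [S -> pop]
likes robot likes robot likes robot pop S => likes robot likes robot likes robot pop pop   [S -> pop]

S => likes V S => likes robot S S => likes robot likes V S => likes robot likes robot S => likes robot likes robot likes V => likes robot likes robot likes V S => likes robot likes robot likes V S S => likes robot likes robot likes robot S S => likes robot likes robot likes robot pop S => likes robot likes robot likes robot pop pop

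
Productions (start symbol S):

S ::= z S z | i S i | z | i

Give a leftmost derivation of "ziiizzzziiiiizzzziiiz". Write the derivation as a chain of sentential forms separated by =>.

S => zSz => ziSiz => ziiSiiz => ziiiSiiiz => ziiizSziiiz => ziiizzSzziiiz => ziiizzzSzzziiiz => ziiizzzzSzzzziiiz => ziiizzzziSizzzziiiz => ziiizzzziiSiizzzziiiz => ziiizzzziiiiizzzziiiz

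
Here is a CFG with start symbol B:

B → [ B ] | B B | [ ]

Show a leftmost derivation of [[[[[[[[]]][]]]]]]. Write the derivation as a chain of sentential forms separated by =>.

B => [B]   [B → [ B ]]
[B] => [[B]]   [B → [ B ]]
[[B]] => [[[B]]]   [B → [ B ]]
[[[B]]] => [[[[B]]]]   [B → [ B ]]
[[[[B]]]] => [[[[[B]]]]]   [B → [ B ]]
[[[[[B]]]]] => [[[[[BB]]]]]   [B → B B]
[[[[[BB]]]]] => [[[[[[B]B]]]]]   [B → [ B ]]
[[[[[[B]B]]]]] => [[[[[[[B]]B]]]]]   [B → [ B ]]
[[[[[[[B]]B]]]]] => [[[[[[[[]]]B]]]]]   [B → [ ]]
[[[[[[[[]]]B]]]]] => [[[[[[[[]]][]]]]]]   [B → [ ]]

B => [B] => [[B]] => [[[B]]] => [[[[B]]]] => [[[[[B]]]]] => [[[[[BB]]]]] => [[[[[[B]B]]]]] => [[[[[[[B]]B]]]]] => [[[[[[[[]]]B]]]]] => [[[[[[[[]]][]]]]]]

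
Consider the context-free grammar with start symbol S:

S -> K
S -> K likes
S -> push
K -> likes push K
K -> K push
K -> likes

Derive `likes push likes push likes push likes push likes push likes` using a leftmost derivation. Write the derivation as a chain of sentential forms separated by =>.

S => K likes   [S -> K likes]
K likes => K push likes   [K -> K push]
K push likes => likes push K push likes   [K -> likes push K]
likes push K push likes => likes push likes push K push likes   [K -> likes push K]
likes push likes push K push likes => likes push likes push likes push K push likes   [K -> likes push K]
likes push likes push likes push K push likes => likes push likes push likes push likes push K push likes   [K -> likes push K]
likes push likes push likes push likes push K push likes => likes push likes push likes push likes push likes push likes   [K -> likes]

S => K likes => K push likes => likes push K push likes => likes push likes push K push likes => likes push likes push likes push K push likes => likes push likes push likes push likes push K push likes => likes push likes push likes push likes push likes push likes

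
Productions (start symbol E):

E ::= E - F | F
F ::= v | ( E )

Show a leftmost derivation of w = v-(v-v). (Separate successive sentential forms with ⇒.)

E ⇒ E-F   [E ::= E - F]
E-F ⇒ F-F   [E ::= F]
F-F ⇒ v-F   [F ::= v]
v-F ⇒ v-(E)   [F ::= ( E )]
v-(E) ⇒ v-(E-F)   [E ::= E - F]
v-(E-F) ⇒ v-(F-F)   [E ::= F]
v-(F-F) ⇒ v-(v-F)   [F ::= v]
v-(v-F) ⇒ v-(v-v)   [F ::= v]

E⇒E-F⇒F-F⇒v-F⇒v-(E)⇒v-(E-F)⇒v-(F-F)⇒v-(v-F)⇒v-(v-v)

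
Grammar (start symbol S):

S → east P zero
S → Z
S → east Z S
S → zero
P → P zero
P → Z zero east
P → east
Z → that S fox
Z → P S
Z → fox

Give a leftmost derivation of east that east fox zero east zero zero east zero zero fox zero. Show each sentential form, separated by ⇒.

S ⇒ east Z S   [S → east Z S]
east Z S ⇒ east that S fox S   [Z → that S fox]
east that S fox S ⇒ east that east Z S fox S   [S → east Z S]
east that east Z S fox S ⇒ east that east P S S fox S   [Z → P S]
east that east P S S fox S ⇒ east that east Z zero east S S fox S   [P → Z zero east]
east that east Z zero east S S fox S ⇒ east that east P S zero east S S fox S   [Z → P S]
east that east P S zero east S S fox S ⇒ east that east Z zero east S zero east S S fox S   [P → Z zero east]
east that east Z zero east S zero east S S fox S ⇒ east that east fox zero east S zero east S S fox S   [Z → fox]
east that east fox zero east S zero east S S fox S ⇒ east that east fox zero east zero zero east S S fox S   [S → zero]
east that east fox zero east zero zero east S S fox S ⇒ east that east fox zero east zero zero east zero S fox S   [S → zero]
east that east fox zero east zero zero east zero S fox S ⇒ east that east fox zero east zero zero east zero zero fox S   [S → zero]
east that east fox zero east zero zero east zero zero fox S ⇒ east that east fox zero east zero zero east zero zero fox zero   [S → zero]

S ⇒ east Z S ⇒ east that S fox S ⇒ east that east Z S fox S ⇒ east that east P S S fox S ⇒ east that east Z zero east S S fox S ⇒ east that east P S zero east S S fox S ⇒ east that east Z zero east S zero east S S fox S ⇒ east that east fox zero east S zero east S S fox S ⇒ east that east fox zero east zero zero east S S fox S ⇒ east that east fox zero east zero zero east zero S fox S ⇒ east that east fox zero east zero zero east zero zero fox S ⇒ east that east fox zero east zero zero east zero zero fox zero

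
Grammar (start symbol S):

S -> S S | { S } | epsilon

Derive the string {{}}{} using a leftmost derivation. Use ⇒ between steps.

S⇒SS⇒SSS⇒SSSS⇒{S}SSS⇒{{S}}SSS⇒{{}}SSS⇒{{}}SSSS⇒{{}}{S}SSS⇒{{}}{}SSS⇒{{}}{}SS⇒{{}}{}S⇒{{}}{}

S ⇒ SS   [S -> S S]
SS ⇒ SSS   [S -> S S]
SSS ⇒ SSSS   [S -> S S]
SSSS ⇒ {S}SSS   [S -> { S }]
{S}SSS ⇒ {{S}}SSS   [S -> { S }]
{{S}}SSS ⇒ {{}}SSS   [S -> epsilon]
{{}}SSS ⇒ {{}}SSSS   [S -> S S]
{{}}SSSS ⇒ {{}}{S}SSS   [S -> { S }]
{{}}{S}SSS ⇒ {{}}{}SSS   [S -> epsilon]
{{}}{}SSS ⇒ {{}}{}SS   [S -> epsilon]
{{}}{}SS ⇒ {{}}{}S   [S -> epsilon]
{{}}{}S ⇒ {{}}{}   [S -> epsilon]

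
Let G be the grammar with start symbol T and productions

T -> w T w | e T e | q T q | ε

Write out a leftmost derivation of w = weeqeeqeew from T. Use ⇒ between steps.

T ⇒ wTw ⇒ weTew ⇒ weeTeew ⇒ weeqTqeew ⇒ weeqeTeqeew ⇒ weeqeeqeew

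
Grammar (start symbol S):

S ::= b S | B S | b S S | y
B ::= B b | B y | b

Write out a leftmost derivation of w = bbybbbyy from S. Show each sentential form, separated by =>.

S => bS => bBS => bBbS => bBybS => bbybS => bbybbSS => bbybbBSS => bbybbbSS => bbybbbyS => bbybbbyy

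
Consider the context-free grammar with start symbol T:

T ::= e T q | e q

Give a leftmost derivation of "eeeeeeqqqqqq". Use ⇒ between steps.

T ⇒ eTq   [T ::= e T q]
eTq ⇒ eeTqq   [T ::= e T q]
eeTqq ⇒ eeeTqqq   [T ::= e T q]
eeeTqqq ⇒ eeeeTqqqq   [T ::= e T q]
eeeeTqqqq ⇒ eeeeeTqqqqq   [T ::= e T q]
eeeeeTqqqqq ⇒ eeeeeeqqqqqq   [T ::= e q]

T⇒eTq⇒eeTqq⇒eeeTqqq⇒eeeeTqqqq⇒eeeeeTqqqqq⇒eeeeeeqqqqqq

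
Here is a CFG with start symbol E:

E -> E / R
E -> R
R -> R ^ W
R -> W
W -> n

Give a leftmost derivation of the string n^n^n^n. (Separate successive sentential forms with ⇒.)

E ⇒ R ⇒ R^W ⇒ R^W^W ⇒ R^W^W^W ⇒ W^W^W^W ⇒ n^W^W^W ⇒ n^n^W^W ⇒ n^n^n^W ⇒ n^n^n^n

E ⇒ R   [E -> R]
R ⇒ R^W   [R -> R ^ W]
R^W ⇒ R^W^W   [R -> R ^ W]
R^W^W ⇒ R^W^W^W   [R -> R ^ W]
R^W^W^W ⇒ W^W^W^W   [R -> W]
W^W^W^W ⇒ n^W^W^W   [W -> n]
n^W^W^W ⇒ n^n^W^W   [W -> n]
n^n^W^W ⇒ n^n^n^W   [W -> n]
n^n^n^W ⇒ n^n^n^n   [W -> n]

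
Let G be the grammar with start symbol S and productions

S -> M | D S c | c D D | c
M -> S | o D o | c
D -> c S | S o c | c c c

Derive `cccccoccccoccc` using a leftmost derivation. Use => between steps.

S => DSc => SocSc => cDDocSc => cSocDocSc => cDScocDocSc => ccSScocDocSc => cccScocDocSc => cccccocDocSc => cccccoccccocSc => cccccoccccoccc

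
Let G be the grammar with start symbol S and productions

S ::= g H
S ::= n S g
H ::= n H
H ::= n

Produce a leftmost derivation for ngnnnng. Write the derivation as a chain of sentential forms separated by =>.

S => nSg   [S ::= n S g]
nSg => ngHg   [S ::= g H]
ngHg => ngnHg   [H ::= n H]
ngnHg => ngnnHg   [H ::= n H]
ngnnHg => ngnnnHg   [H ::= n H]
ngnnnHg => ngnnnng   [H ::= n]

S=>nSg=>ngHg=>ngnHg=>ngnnHg=>ngnnnHg=>ngnnnng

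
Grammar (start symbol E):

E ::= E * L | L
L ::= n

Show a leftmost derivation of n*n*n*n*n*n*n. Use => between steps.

E => E*L => E*L*L => E*L*L*L => E*L*L*L*L => E*L*L*L*L*L => E*L*L*L*L*L*L => L*L*L*L*L*L*L => n*L*L*L*L*L*L => n*n*L*L*L*L*L => n*n*n*L*L*L*L => n*n*n*n*L*L*L => n*n*n*n*n*L*L => n*n*n*n*n*n*L => n*n*n*n*n*n*n

E => E*L   [E ::= E * L]
E*L => E*L*L   [E ::= E * L]
E*L*L => E*L*L*L   [E ::= E * L]
E*L*L*L => E*L*L*L*L   [E ::= E * L]
E*L*L*L*L => E*L*L*L*L*L   [E ::= E * L]
E*L*L*L*L*L => E*L*L*L*L*L*L   [E ::= E * L]
E*L*L*L*L*L*L => L*L*L*L*L*L*L   [E ::= L]
L*L*L*L*L*L*L => n*L*L*L*L*L*L   [L ::= n]
n*L*L*L*L*L*L => n*n*L*L*L*L*L   [L ::= n]
n*n*L*L*L*L*L => n*n*n*L*L*L*L   [L ::= n]
n*n*n*L*L*L*L => n*n*n*n*L*L*L   [L ::= n]
n*n*n*n*L*L*L => n*n*n*n*n*L*L   [L ::= n]
n*n*n*n*n*L*L => n*n*n*n*n*n*L   [L ::= n]
n*n*n*n*n*n*L => n*n*n*n*n*n*n   [L ::= n]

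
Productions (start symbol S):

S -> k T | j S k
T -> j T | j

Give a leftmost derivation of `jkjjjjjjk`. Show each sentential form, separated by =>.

S => jSk   [S -> j S k]
jSk => jkTk   [S -> k T]
jkTk => jkjTk   [T -> j T]
jkjTk => jkjjTk   [T -> j T]
jkjjTk => jkjjjTk   [T -> j T]
jkjjjTk => jkjjjjTk   [T -> j T]
jkjjjjTk => jkjjjjjTk   [T -> j T]
jkjjjjjTk => jkjjjjjjk   [T -> j]

S => jSk => jkTk => jkjTk => jkjjTk => jkjjjTk => jkjjjjTk => jkjjjjjTk => jkjjjjjjk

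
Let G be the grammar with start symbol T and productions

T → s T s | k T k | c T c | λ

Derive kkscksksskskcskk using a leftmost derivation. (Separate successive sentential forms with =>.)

T=>kTk=>kkTkk=>kksTskk=>kkscTcskk=>kksckTkcskk=>kkscksTskcskk=>kksckskTkskcskk=>kkscksksTskskcskk=>kkscksksskskcskk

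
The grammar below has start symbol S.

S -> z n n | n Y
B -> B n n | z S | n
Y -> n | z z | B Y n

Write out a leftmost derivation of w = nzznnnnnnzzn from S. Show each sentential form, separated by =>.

S => nY   [S -> n Y]
nY => nBYn   [Y -> B Y n]
nBYn => nBnnYn   [B -> B n n]
nBnnYn => nBnnnnYn   [B -> B n n]
nBnnnnYn => nzSnnnnYn   [B -> z S]
nzSnnnnYn => nzznnnnnnYn   [S -> z n n]
nzznnnnnnYn => nzznnnnnnzzn   [Y -> z z]

S => nY => nBYn => nBnnYn => nBnnnnYn => nzSnnnnYn => nzznnnnnnYn => nzznnnnnnzzn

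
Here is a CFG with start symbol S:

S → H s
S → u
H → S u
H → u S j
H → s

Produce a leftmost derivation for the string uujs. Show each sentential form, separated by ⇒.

S⇒Hs⇒uSjs⇒uujs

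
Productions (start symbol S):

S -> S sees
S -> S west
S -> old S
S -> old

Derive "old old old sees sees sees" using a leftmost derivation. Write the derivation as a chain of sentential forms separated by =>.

S => S sees => old S sees => old S sees sees => old old S sees sees => old old S sees sees sees => old old old sees sees sees

S => S sees   [S -> S sees]
S sees => old S sees   [S -> old S]
old S sees => old S sees sees   [S -> S sees]
old S sees sees => old old S sees sees   [S -> old S]
old old S sees sees => old old S sees sees sees   [S -> S sees]
old old S sees sees sees => old old old sees sees sees   [S -> old]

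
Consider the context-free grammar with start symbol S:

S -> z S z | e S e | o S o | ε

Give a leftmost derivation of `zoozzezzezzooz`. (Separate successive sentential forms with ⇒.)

S ⇒ zSz   [S -> z S z]
zSz ⇒ zoSoz   [S -> o S o]
zoSoz ⇒ zooSooz   [S -> o S o]
zooSooz ⇒ zoozSzooz   [S -> z S z]
zoozSzooz ⇒ zoozzSzzooz   [S -> z S z]
zoozzSzzooz ⇒ zoozzeSezzooz   [S -> e S e]
zoozzeSezzooz ⇒ zoozzezSzezzooz   [S -> z S z]
zoozzezSzezzooz ⇒ zoozzezzezzooz   [S -> ε]

S⇒zSz⇒zoSoz⇒zooSooz⇒zoozSzooz⇒zoozzSzzooz⇒zoozzeSezzooz⇒zoozzezSzezzooz⇒zoozzezzezzooz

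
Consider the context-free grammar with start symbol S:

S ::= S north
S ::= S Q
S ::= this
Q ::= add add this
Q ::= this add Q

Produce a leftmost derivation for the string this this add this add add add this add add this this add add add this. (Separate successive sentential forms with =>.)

S => S Q => S Q Q => S Q Q Q => this Q Q Q => this this add Q Q Q => this this add this add Q Q Q => this this add this add add add this Q Q => this this add this add add add this add add this Q => this this add this add add add this add add this this add Q => this this add this add add add this add add this this add add add this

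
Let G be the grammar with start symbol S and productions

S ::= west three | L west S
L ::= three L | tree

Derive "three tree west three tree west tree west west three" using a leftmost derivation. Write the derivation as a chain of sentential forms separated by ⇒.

S ⇒ L west S ⇒ three L west S ⇒ three tree west S ⇒ three tree west L west S ⇒ three tree west three L west S ⇒ three tree west three tree west S ⇒ three tree west three tree west L west S ⇒ three tree west three tree west tree west S ⇒ three tree west three tree west tree west west three

S ⇒ L west S   [S ::= L west S]
L west S ⇒ three L west S   [L ::= three L]
three L west S ⇒ three tree west S   [L ::= tree]
three tree west S ⇒ three tree west L west S   [S ::= L west S]
three tree west L west S ⇒ three tree west three L west S   [L ::= three L]
three tree west three L west S ⇒ three tree west three tree west S   [L ::= tree]
three tree west three tree west S ⇒ three tree west three tree west L west S   [S ::= L west S]
three tree west three tree west L west S ⇒ three tree west three tree west tree west S   [L ::= tree]
three tree west three tree west tree west S ⇒ three tree west three tree west tree west west three   [S ::= west three]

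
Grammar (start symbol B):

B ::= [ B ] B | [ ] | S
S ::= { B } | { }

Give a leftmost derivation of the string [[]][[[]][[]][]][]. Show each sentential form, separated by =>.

B => [B]B => [[]]B => [[]][B]B => [[]][[B]B]B => [[]][[[]]B]B => [[]][[[]][B]B]B => [[]][[[]][[]]B]B => [[]][[[]][[]][]]B => [[]][[[]][[]][]][]

B => [B]B   [B ::= [ B ] B]
[B]B => [[]]B   [B ::= [ ]]
[[]]B => [[]][B]B   [B ::= [ B ] B]
[[]][B]B => [[]][[B]B]B   [B ::= [ B ] B]
[[]][[B]B]B => [[]][[[]]B]B   [B ::= [ ]]
[[]][[[]]B]B => [[]][[[]][B]B]B   [B ::= [ B ] B]
[[]][[[]][B]B]B => [[]][[[]][[]]B]B   [B ::= [ ]]
[[]][[[]][[]]B]B => [[]][[[]][[]][]]B   [B ::= [ ]]
[[]][[[]][[]][]]B => [[]][[[]][[]][]][]   [B ::= [ ]]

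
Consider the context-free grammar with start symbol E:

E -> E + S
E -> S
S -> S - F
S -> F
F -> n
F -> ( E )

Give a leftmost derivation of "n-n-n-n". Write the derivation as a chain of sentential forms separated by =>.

E => S   [E -> S]
S => S-F   [S -> S - F]
S-F => S-F-F   [S -> S - F]
S-F-F => S-F-F-F   [S -> S - F]
S-F-F-F => F-F-F-F   [S -> F]
F-F-F-F => n-F-F-F   [F -> n]
n-F-F-F => n-n-F-F   [F -> n]
n-n-F-F => n-n-n-F   [F -> n]
n-n-n-F => n-n-n-n   [F -> n]

E => S => S-F => S-F-F => S-F-F-F => F-F-F-F => n-F-F-F => n-n-F-F => n-n-n-F => n-n-n-n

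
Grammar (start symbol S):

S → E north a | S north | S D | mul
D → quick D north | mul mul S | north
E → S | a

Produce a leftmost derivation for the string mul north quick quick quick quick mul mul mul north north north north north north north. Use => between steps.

S => S north   [S → S north]
S north => S D north   [S → S D]
S D north => S D D north   [S → S D]
S D D north => S D D D north   [S → S D]
S D D D north => mul D D D north   [S → mul]
mul D D D north => mul north D D north   [D → north]
mul north D D north => mul north quick D north D north   [D → quick D north]
mul north quick D north D north => mul north quick quick D north north D north   [D → quick D north]
mul north quick quick D north north D north => mul north quick quick quick D north north north D north   [D → quick D north]
mul north quick quick quick D north north north D north => mul north quick quick quick quick D north north north north D north   [D → quick D north]
mul north quick quick quick quick D north north north north D north => mul north quick quick quick quick mul mul S north north north north D north   [D → mul mul S]
mul north quick quick quick quick mul mul S north north north north D north => mul north quick quick quick quick mul mul S north north north north north D north   [S → S north]
mul north quick quick quick quick mul mul S north north north north north D north => mul north quick quick quick quick mul mul mul north north north north north D north   [S → mul]
mul north quick quick quick quick mul mul mul north north north north north D north => mul north quick quick quick quick mul mul mul north north north north north north north   [D → north]

S => S north => S D north => S D D north => S D D D north => mul D D D north => mul north D D north => mul north quick D north D north => mul north quick quick D north north D north => mul north quick quick quick D north north north D north => mul north quick quick quick quick D north north north north D north => mul north quick quick quick quick mul mul S north north north north D north => mul north quick quick quick quick mul mul S north north north north north D north => mul north quick quick quick quick mul mul mul north north north north north D north => mul north quick quick quick quick mul mul mul north north north north north north north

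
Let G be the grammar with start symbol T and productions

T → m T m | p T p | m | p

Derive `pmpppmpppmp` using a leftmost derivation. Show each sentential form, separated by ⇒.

T ⇒ pTp ⇒ pmTmp ⇒ pmpTpmp ⇒ pmppTppmp ⇒ pmpppTpppmp ⇒ pmpppmpppmp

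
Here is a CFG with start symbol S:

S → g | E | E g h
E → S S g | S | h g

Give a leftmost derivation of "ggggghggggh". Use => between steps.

S => Egh => SSggh => gSggh => gEggh => gSSgggh => gEghSgggh => gSSgghSgggh => ggSgghSgggh => ggggghSgggh => ggggghggggh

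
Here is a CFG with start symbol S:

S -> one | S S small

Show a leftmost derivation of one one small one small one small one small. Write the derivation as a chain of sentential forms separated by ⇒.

S ⇒ S S small ⇒ S S small S small ⇒ S S small S small S small ⇒ S S small S small S small S small ⇒ one S small S small S small S small ⇒ one one small S small S small S small ⇒ one one small one small S small S small ⇒ one one small one small one small S small ⇒ one one small one small one small one small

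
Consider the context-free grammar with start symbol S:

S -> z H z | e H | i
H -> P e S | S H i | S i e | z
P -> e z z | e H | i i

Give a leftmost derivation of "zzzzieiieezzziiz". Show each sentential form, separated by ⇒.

S ⇒ zHz ⇒ zSHiz ⇒ zzHzHiz ⇒ zzzzHiz ⇒ zzzzSHiiz ⇒ zzzziHiiz ⇒ zzzziPeSiiz ⇒ zzzzieHeSiiz ⇒ zzzzieSieeSiiz ⇒ zzzzieiieeSiiz ⇒ zzzzieiieezHziiz ⇒ zzzzieiieezzziiz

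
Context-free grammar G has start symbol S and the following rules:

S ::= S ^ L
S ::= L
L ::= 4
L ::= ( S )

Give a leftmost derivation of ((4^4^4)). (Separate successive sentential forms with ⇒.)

S ⇒ L ⇒ (S) ⇒ (L) ⇒ ((S)) ⇒ ((S^L)) ⇒ ((S^L^L)) ⇒ ((L^L^L)) ⇒ ((4^L^L)) ⇒ ((4^4^L)) ⇒ ((4^4^4))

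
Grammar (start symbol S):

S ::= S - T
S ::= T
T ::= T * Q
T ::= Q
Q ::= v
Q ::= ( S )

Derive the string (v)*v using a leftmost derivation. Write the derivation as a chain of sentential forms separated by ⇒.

S⇒T⇒T*Q⇒Q*Q⇒(S)*Q⇒(T)*Q⇒(Q)*Q⇒(v)*Q⇒(v)*v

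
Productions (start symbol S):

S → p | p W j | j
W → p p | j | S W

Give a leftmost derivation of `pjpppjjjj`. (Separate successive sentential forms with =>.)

S=>pWj=>pSWj=>pjWj=>pjSWj=>pjpWjWj=>pjpppjWj=>pjpppjSWj=>pjpppjjWj=>pjpppjjjj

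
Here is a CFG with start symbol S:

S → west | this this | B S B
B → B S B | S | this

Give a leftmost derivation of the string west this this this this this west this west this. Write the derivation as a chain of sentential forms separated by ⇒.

S ⇒ B S B   [S → B S B]
B S B ⇒ B S B S B   [B → B S B]
B S B S B ⇒ B S B S B S B   [B → B S B]
B S B S B S B ⇒ S S B S B S B   [B → S]
S S B S B S B ⇒ west S B S B S B   [S → west]
west S B S B S B ⇒ west B S B B S B S B   [S → B S B]
west B S B B S B S B ⇒ west this S B B S B S B   [B → this]
west this S B B S B S B ⇒ west this this this B B S B S B   [S → this this]
west this this this B B S B S B ⇒ west this this this this B S B S B   [B → this]
west this this this this B S B S B ⇒ west this this this this this S B S B   [B → this]
west this this this this this S B S B ⇒ west this this this this this west B S B   [S → west]
west this this this this this west B S B ⇒ west this this this this this west this S B   [B → this]
west this this this this this west this S B ⇒ west this this this this this west this west B   [S → west]
west this this this this this west this west B ⇒ west this this this this this west this west this   [B → this]

S ⇒ B S B ⇒ B S B S B ⇒ B S B S B S B ⇒ S S B S B S B ⇒ west S B S B S B ⇒ west B S B B S B S B ⇒ west this S B B S B S B ⇒ west this this this B B S B S B ⇒ west this this this this B S B S B ⇒ west this this this this this S B S B ⇒ west this this this this this west B S B ⇒ west this this this this this west this S B ⇒ west this this this this this west this west B ⇒ west this this this this this west this west this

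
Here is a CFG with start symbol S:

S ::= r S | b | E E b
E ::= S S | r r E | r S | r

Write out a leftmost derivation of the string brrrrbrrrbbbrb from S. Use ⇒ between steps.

S ⇒ EEb ⇒ SSEb ⇒ bSEb ⇒ bEEbEb ⇒ brrEEbEb ⇒ brrrEbEb ⇒ brrrSSbEb ⇒ brrrEEbSbEb ⇒ brrrrSEbSbEb ⇒ brrrrbEbSbEb ⇒ brrrrbrrEbSbEb ⇒ brrrrbrrrbSbEb ⇒ brrrrbrrrbbbEb ⇒ brrrrbrrrbbbrb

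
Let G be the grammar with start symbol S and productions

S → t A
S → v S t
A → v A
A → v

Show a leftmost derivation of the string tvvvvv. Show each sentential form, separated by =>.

S => tA => tvA => tvvA => tvvvA => tvvvvA => tvvvvv

S => tA   [S → t A]
tA => tvA   [A → v A]
tvA => tvvA   [A → v A]
tvvA => tvvvA   [A → v A]
tvvvA => tvvvvA   [A → v A]
tvvvvA => tvvvvv   [A → v]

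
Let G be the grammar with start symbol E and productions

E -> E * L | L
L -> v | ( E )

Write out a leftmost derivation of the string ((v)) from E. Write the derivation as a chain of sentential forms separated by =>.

E => L   [E -> L]
L => (E)   [L -> ( E )]
(E) => (L)   [E -> L]
(L) => ((E))   [L -> ( E )]
((E)) => ((L))   [E -> L]
((L)) => ((v))   [L -> v]

E=>L=>(E)=>(L)=>((E))=>((L))=>((v))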